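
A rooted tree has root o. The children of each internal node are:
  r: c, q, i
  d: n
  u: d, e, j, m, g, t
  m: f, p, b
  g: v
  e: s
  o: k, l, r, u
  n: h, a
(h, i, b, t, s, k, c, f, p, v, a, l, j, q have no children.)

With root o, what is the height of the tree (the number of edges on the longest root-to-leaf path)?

A deepest node is a, reached by o – u – d – n – a.
That path has 4 edges, so the height is 4.

4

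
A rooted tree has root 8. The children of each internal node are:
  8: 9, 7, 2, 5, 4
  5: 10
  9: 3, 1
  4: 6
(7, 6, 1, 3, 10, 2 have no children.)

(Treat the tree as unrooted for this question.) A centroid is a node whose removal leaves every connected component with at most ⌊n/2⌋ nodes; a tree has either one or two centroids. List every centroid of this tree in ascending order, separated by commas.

8

If 8 is removed the pieces have sizes 3, 2, 2, 1, 1, all ≤ ⌊10/2⌋ = 5.
No neighbour of 8 does as well, so 8 is the unique centroid.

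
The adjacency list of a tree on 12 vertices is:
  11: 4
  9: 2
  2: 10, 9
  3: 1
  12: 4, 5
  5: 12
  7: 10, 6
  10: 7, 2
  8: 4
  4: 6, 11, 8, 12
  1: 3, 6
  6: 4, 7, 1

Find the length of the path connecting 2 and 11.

5

Walking from 2: 2 – 10 – 7 – 6 – 4 – 11. Length 5.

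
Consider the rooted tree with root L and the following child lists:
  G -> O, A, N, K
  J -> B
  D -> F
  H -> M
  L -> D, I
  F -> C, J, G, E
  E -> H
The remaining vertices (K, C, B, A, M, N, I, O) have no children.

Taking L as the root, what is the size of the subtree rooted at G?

Descendants of G (including itself): G, N, A, K, O. That's 5.

5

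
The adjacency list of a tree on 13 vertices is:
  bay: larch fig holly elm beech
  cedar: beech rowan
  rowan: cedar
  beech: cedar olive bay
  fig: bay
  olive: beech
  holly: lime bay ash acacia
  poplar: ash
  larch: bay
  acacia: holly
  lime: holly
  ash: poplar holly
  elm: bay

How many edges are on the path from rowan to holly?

4

rowan – cedar – beech – bay – holly: 4 edges.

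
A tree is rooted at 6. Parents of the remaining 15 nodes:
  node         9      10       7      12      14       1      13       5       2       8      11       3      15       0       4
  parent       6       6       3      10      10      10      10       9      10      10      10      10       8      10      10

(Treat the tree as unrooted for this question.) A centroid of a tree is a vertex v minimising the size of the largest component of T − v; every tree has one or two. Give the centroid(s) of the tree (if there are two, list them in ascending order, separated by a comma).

If 10 is removed the pieces have sizes 3, 2, 2, 1, 1, 1, 1, 1, 1, 1, 1, all ≤ ⌊16/2⌋ = 8.
Every other node leaves some component of size > 8, so the centroid is unique.

10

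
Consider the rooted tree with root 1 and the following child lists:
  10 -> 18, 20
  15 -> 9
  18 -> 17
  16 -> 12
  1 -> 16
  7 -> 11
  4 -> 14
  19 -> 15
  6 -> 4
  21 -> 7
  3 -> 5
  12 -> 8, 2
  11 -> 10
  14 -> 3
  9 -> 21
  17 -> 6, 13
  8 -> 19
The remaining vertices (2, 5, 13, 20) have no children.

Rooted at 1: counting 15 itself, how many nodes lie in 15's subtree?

15's subtree: {15, 9, 21, 7, 11, 10, 18, 20, 17, 6, 13, 4, 14, 3, 5}, size 15.

15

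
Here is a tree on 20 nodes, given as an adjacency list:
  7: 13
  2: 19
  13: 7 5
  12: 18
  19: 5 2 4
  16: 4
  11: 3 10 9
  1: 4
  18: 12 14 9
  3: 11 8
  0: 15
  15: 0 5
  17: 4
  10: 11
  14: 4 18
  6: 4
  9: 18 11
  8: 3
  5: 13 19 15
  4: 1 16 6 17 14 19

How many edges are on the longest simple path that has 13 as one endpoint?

9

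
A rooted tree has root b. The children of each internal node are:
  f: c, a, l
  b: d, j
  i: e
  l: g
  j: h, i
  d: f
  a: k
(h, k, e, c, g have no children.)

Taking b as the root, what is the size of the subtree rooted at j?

The subtree rooted at j contains: j, h, i, e — 4 nodes.

4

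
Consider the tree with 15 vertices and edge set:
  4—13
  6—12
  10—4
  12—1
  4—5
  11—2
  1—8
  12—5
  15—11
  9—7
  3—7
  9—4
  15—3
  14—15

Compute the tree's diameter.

10

Starting from 2, a farthest node is 8 at distance 10.
One longest path: 2–11–15–3–7–9–4–5–12–1–8.
So the diameter is 10.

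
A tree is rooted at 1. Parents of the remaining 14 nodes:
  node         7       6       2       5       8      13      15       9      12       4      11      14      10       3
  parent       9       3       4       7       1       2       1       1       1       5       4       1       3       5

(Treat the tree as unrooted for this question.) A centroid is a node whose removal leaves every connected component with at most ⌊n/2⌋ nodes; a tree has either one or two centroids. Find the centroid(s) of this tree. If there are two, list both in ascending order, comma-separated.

Delete 5: the remaining components have sizes 7, 4, 3. Max 7 ≤ 7, so 5 is a centroid.
Every other node leaves some component of size > 7, so the centroid is unique.

5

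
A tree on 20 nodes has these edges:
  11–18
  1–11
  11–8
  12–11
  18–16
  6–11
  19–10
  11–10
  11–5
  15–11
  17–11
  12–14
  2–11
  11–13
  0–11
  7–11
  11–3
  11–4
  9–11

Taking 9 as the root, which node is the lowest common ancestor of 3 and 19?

3's ancestor chain is 3, 11, 9 and 19's is 19, 10, 11, 9; they first meet at 11.

11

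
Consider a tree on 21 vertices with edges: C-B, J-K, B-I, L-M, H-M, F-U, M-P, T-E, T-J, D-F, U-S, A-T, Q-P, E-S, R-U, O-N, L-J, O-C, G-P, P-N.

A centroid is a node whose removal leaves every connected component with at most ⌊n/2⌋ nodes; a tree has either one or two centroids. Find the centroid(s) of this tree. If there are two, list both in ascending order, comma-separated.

L

If L is removed the pieces have sizes 10, 10, all ≤ ⌊21/2⌋ = 10.
No neighbour of L does as well, so L is the unique centroid.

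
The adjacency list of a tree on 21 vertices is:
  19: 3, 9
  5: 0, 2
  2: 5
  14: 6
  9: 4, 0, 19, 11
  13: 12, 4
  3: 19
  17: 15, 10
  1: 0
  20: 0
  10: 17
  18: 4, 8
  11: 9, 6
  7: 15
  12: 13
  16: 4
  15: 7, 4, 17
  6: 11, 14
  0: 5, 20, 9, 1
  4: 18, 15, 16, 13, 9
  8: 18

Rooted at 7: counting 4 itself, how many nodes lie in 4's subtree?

Descendants of 4 (including itself): 4, 13, 18, 9, 16, 12, 8, 0, 11, 19, 1, 5, 20, 6, 3, 2, 14. That's 17.

17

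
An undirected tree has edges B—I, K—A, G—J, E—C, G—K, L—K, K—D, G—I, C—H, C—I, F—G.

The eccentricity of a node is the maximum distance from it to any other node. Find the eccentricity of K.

4

A farthest node from K is H (E also at distance 4).
The path K – G – I – C – H has 4 edges.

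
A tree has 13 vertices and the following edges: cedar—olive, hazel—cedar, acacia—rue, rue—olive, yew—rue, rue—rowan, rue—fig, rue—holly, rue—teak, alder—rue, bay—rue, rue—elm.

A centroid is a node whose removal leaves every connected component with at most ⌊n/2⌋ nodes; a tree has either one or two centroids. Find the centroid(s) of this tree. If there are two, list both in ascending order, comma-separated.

rue

Delete rue: the remaining components have sizes 3, 1, 1, 1, 1, 1, 1, 1, 1, 1. Max 3 ≤ 6, so rue is a centroid.
Every other node leaves some component of size > 6, so the centroid is unique.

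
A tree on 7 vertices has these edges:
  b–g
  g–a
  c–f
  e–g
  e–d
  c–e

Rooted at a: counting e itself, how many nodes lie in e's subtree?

4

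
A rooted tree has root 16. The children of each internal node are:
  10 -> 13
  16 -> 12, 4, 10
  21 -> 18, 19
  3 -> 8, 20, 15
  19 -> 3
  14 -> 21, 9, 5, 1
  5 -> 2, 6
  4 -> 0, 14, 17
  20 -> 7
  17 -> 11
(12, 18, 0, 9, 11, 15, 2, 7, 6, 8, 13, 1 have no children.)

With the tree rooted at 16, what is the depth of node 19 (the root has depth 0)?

Climbing from 19 to the root: 19 – 21 – 14 – 4 – 16. That's 4 steps.

4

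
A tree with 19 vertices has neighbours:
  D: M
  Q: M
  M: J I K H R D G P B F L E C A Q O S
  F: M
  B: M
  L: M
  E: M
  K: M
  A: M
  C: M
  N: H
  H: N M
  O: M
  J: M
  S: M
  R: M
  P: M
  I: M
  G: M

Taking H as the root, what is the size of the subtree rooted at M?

17

The subtree rooted at M contains: M, B, R, J, Q, S, G, E, P, F, O, D, C, L, K, I, A — 17 nodes.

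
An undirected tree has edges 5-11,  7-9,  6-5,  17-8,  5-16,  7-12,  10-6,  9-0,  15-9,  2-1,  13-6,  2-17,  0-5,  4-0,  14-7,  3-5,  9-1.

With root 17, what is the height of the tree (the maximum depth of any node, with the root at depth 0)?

7

A deepest node is 10, reached by 17-2-1-9-0-5-6-10.
That path has 7 edges, so the height is 7.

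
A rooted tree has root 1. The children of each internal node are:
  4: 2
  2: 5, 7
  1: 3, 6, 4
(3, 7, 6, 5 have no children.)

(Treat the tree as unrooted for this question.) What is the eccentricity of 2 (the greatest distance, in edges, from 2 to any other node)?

The node farthest from 2 is 6 (3 also at distance 3), via 2–4–1–6 — 3 edges.

3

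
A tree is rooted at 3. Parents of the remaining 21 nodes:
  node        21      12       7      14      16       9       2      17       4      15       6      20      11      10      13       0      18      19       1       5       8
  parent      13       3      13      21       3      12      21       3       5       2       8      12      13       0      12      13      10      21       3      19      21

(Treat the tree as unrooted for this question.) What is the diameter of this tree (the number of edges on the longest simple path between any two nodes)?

7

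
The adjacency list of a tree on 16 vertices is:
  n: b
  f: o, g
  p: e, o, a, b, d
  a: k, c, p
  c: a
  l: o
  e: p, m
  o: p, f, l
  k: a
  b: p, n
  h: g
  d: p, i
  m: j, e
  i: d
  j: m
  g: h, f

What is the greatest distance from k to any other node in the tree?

6

Distances from k peak at 6, attained at h.
k–a–p–o–f–g–h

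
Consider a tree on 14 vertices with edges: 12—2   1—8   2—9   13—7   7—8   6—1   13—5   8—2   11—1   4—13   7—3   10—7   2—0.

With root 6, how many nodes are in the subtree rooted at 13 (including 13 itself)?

The subtree rooted at 13 contains: 13, 4, 5 — 3 nodes.

3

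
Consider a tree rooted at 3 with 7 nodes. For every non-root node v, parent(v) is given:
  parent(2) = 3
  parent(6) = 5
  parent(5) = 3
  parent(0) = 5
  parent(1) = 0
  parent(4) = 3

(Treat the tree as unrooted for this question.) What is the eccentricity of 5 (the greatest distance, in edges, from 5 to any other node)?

2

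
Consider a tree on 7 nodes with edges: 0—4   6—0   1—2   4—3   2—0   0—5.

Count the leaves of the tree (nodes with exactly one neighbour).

4

Degree-1 nodes: 1, 3, 5, 6 — 4 of them.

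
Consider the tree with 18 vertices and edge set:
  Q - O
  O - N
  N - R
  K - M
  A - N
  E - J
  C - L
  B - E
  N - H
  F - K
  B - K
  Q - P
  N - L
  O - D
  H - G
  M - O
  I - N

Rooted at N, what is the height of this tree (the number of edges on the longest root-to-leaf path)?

The longest root-to-leaf path is N-O-M-K-B-E-J (6 edges).

6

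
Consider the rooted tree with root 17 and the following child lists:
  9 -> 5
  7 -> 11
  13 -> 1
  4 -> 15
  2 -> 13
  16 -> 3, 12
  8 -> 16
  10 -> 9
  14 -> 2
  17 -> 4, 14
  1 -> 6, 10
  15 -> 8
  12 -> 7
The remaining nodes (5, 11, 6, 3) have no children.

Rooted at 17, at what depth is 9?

6

Path from 17 to 9: 17–14–2–13–1–10–9, which has 6 edges.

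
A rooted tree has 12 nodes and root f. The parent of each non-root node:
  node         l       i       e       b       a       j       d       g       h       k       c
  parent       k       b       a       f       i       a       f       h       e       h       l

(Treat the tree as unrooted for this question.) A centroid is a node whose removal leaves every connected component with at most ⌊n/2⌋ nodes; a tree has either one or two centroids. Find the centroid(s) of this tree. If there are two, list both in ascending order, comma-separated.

a, e

Delete a: the remaining components have sizes 6, 4, 1. Max 6 ≤ 6, so a is a centroid.
e is adjacent to a and is also a centroid (the largest component after removing it is likewise 6).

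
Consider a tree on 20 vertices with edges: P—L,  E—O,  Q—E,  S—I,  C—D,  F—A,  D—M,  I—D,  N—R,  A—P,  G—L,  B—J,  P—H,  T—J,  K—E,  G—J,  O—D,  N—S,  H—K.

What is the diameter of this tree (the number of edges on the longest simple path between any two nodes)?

13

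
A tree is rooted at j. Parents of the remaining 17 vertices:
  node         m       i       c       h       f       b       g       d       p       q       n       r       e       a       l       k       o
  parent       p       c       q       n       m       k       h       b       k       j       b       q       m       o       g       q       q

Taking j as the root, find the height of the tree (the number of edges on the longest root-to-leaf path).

7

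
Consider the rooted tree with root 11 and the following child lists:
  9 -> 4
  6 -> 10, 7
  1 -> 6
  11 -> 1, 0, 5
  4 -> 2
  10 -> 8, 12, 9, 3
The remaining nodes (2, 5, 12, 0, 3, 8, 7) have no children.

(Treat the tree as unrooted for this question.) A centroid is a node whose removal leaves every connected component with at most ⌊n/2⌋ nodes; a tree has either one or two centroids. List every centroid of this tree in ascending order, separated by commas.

Removing 10 splits the tree into components of sizes 6, 3, 1, 1, 1; the largest is 6 ≤ ⌊13/2⌋ = 6.
No neighbour of 10 does as well, so 10 is the unique centroid.

10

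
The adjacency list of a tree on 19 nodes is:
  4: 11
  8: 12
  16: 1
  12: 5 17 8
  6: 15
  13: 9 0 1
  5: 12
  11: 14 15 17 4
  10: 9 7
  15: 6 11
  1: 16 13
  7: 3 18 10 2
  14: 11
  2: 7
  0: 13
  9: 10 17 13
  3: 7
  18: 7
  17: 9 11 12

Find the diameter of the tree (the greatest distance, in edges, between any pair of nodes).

Starting from 2, a farthest node is 6 at distance 7.
One longest path: 2–7–10–9–17–11–15–6.
So the diameter is 7.

7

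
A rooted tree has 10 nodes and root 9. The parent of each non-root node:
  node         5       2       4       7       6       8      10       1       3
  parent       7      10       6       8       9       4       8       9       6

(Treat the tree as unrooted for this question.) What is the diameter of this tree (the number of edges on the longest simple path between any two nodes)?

6

Starting from 1, a farthest node is 2 at distance 6.
One longest path: 1–9–6–4–8–10–2.
So the diameter is 6.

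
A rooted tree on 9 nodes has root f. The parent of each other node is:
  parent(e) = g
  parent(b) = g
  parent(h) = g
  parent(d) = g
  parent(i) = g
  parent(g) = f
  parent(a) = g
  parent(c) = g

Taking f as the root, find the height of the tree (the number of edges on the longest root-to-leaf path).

e sits deepest: f → g → e — 2 edges from the root.

2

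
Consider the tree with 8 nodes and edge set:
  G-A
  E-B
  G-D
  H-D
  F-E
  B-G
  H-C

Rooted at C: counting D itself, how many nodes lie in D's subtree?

The subtree rooted at D contains: D, G, B, A, E, F — 6 nodes.

6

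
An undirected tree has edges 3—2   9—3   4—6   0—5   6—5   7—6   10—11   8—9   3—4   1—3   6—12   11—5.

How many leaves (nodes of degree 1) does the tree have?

7

Degree-1 nodes: 0, 1, 2, 7, 8, 10, 12 — 7 of them.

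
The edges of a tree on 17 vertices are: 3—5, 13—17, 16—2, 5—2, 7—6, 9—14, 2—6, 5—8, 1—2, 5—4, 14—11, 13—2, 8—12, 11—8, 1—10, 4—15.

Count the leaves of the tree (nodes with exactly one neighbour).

Exactly 8 nodes have a single neighbour: 3, 7, 9, 10, 12, 15, 16, 17.

8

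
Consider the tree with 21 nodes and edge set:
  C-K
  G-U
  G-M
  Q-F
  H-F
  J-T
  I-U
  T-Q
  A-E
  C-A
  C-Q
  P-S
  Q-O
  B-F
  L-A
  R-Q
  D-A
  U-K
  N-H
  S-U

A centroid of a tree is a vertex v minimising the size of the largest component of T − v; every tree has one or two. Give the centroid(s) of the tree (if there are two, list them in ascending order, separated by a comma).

C

Removing C splits the tree into components of sizes 9, 7, 4; the largest is 9 ≤ ⌊21/2⌋ = 10.
No neighbour of C does as well, so C is the unique centroid.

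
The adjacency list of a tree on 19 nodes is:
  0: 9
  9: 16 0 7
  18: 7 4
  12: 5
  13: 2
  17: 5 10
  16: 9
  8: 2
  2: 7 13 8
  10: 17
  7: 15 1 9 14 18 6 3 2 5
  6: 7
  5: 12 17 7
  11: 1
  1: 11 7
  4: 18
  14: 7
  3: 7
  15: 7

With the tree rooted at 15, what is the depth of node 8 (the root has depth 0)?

3

Climbing from 8 to the root: 8 – 2 – 7 – 15. That's 3 steps.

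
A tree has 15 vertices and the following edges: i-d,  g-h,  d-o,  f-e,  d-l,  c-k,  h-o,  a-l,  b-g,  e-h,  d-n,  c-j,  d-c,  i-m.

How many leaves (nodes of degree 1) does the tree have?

The leaves are a, b, f, j, k, m, n.
That is 7 leaves.

7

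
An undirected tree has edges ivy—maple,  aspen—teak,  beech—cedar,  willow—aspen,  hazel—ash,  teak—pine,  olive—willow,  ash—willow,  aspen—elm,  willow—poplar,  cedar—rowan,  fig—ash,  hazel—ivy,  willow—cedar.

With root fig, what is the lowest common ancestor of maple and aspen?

ash

Path maple→root: maple ivy hazel ash fig; path aspen→root: aspen willow ash fig.
First common node: ash.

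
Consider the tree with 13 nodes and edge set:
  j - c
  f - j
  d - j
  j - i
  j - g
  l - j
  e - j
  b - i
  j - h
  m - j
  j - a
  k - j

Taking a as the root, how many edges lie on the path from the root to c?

Climbing from c to the root: c → j → a. That's 2 steps.

2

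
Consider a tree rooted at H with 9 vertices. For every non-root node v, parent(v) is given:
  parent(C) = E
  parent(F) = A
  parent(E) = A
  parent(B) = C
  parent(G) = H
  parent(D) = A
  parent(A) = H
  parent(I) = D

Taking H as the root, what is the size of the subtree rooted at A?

7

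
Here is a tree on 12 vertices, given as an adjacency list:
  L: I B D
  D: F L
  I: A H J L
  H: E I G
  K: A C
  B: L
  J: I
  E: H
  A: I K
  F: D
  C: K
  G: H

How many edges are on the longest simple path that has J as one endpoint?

The node farthest from J is F (C also at distance 4), via J–I–L–D–F — 4 edges.

4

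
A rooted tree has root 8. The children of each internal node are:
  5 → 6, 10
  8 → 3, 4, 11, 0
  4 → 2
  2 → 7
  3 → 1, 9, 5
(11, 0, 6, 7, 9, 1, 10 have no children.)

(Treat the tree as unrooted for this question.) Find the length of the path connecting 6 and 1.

3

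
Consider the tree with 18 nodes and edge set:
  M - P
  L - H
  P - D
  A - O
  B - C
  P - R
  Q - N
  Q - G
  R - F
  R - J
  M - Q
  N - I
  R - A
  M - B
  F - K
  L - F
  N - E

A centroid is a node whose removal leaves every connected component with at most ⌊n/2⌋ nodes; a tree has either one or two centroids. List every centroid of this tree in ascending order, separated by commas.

Delete P: the remaining components have sizes 8, 8, 1. Max 8 ≤ 9, so P is a centroid.
Every other node leaves some component of size > 9, so the centroid is unique.

P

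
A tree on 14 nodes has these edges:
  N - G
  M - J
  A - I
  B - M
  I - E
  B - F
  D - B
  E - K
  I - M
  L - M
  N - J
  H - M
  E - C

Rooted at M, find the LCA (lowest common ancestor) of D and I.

Path D→root: D B M; path I→root: I M.
First common node: M.

M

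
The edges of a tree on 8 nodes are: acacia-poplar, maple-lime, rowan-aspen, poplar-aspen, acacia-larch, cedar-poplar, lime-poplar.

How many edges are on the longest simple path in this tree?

4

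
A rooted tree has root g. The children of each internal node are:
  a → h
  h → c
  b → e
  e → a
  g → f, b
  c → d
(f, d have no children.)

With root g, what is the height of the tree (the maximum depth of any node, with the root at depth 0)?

The longest root-to-leaf path is g – b – e – a – h – c – d (6 edges).

6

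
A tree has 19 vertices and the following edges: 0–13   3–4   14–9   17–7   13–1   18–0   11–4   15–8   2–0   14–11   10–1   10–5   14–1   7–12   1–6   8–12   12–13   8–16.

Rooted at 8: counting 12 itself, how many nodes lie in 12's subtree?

16

Descendants of 12 (including itself): 12, 13, 7, 1, 0, 17, 14, 10, 6, 2, 18, 9, 11, 5, 4, 3. That's 16.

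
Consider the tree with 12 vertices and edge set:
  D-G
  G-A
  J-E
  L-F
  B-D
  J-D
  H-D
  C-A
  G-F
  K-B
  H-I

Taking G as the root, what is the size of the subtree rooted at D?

7

Descendants of D (including itself): D, B, H, J, K, I, E. That's 7.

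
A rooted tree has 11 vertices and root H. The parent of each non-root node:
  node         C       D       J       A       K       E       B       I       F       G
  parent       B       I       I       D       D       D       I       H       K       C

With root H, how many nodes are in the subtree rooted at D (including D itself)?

Descendants of D (including itself): D, K, A, E, F. That's 5.

5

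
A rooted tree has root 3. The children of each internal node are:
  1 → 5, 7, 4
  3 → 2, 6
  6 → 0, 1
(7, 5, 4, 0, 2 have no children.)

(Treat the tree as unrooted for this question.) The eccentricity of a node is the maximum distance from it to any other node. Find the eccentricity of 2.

4

The node farthest from 2 is 5 (4, 7 also at distance 4), via 2–3–6–1–5 — 4 edges.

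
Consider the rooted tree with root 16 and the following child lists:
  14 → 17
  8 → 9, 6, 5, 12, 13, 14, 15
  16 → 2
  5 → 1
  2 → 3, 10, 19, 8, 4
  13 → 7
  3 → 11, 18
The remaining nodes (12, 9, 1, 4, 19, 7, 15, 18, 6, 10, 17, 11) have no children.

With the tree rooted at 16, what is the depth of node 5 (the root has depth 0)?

3

Climbing from 5 to the root: 5 → 8 → 2 → 16. That's 3 steps.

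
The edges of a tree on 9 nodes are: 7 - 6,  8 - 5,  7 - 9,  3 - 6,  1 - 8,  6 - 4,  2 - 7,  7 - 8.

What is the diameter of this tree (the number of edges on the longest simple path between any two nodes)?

4

Starting from 1, a farthest node is 4 at distance 4.
One longest path: 1 - 8 - 7 - 6 - 4.
So the diameter is 4.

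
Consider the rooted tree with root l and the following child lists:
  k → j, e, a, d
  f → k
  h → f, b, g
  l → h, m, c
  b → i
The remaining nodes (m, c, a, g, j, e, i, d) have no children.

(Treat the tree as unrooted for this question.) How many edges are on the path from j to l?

The path is j–k–f–h–l, which has 4 edges.

4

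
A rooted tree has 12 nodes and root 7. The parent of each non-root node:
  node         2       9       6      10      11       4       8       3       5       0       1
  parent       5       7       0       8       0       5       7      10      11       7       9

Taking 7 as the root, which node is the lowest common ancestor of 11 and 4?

Path 11→root: 11 0 7; path 4→root: 4 5 11 0 7.
First common node: 11.

11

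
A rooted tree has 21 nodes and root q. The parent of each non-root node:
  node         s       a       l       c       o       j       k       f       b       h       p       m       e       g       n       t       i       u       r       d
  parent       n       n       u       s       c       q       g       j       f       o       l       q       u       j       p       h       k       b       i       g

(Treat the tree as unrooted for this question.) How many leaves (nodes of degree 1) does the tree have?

Exactly 6 nodes have a single neighbour: a, d, e, m, r, t.

6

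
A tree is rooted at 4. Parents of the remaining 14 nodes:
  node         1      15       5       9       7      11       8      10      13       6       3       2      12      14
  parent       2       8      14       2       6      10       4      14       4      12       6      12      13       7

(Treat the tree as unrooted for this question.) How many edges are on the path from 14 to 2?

4

The path is 14 – 7 – 6 – 12 – 2, which has 4 edges.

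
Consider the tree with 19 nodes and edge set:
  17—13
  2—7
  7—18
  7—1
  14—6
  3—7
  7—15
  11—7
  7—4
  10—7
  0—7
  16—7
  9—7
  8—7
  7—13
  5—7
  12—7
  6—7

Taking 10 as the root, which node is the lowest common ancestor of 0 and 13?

Path 0→root: 0 7 10; path 13→root: 13 7 10.
First common node: 7.

7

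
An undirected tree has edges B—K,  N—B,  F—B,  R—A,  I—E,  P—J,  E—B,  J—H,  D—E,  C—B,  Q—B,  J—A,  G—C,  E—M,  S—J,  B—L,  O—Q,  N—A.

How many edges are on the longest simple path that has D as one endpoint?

6

A farthest node from D is P (S, H also at distance 6).
The path D – E – B – N – A – J – P has 6 edges.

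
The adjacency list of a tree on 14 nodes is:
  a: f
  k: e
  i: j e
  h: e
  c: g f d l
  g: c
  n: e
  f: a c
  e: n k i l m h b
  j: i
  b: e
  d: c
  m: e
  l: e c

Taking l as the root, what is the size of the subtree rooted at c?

5

c's subtree: {c, d, f, g, a}, size 5.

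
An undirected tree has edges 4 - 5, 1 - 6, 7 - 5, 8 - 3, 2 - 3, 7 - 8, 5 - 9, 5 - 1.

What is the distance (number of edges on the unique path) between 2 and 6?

6

Walking from 2: 2 - 3 - 8 - 7 - 5 - 1 - 6. Length 6.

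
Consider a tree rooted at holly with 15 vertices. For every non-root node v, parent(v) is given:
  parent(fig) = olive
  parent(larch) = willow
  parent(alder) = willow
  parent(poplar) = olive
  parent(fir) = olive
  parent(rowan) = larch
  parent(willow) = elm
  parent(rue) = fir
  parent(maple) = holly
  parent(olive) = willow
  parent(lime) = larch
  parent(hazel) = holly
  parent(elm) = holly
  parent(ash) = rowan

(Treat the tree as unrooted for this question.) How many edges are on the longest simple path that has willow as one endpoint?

3

The node farthest from willow is rue (ash, maple, hazel also at distance 3), via willow-olive-fir-rue — 3 edges.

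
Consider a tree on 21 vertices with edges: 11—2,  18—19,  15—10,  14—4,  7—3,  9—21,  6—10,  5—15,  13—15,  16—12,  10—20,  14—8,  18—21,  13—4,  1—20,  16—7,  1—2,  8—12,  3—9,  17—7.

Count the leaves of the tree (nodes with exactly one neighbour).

5

Exactly 5 nodes have a single neighbour: 5, 6, 11, 17, 19.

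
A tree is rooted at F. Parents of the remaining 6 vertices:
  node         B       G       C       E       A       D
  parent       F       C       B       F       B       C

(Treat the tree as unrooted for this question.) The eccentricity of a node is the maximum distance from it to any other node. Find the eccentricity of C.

Distances from C peak at 3, attained at E.
C – B – F – E

3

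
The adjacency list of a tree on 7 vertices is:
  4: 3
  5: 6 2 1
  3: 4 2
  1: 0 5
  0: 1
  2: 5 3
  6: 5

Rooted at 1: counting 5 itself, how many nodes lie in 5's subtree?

5

5's subtree: {5, 2, 6, 3, 4}, size 5.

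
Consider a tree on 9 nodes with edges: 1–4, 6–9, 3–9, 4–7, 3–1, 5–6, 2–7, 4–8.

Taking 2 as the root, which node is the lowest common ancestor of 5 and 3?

5's ancestor chain is 5, 6, 9, 3, 1, 4, 7, 2 and 3's is 3, 1, 4, 7, 2; they first meet at 3.

3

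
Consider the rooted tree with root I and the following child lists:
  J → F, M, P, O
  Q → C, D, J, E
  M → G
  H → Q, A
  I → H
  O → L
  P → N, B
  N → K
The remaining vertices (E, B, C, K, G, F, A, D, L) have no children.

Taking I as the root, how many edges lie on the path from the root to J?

3

Path from I to J: I → H → Q → J, which has 3 edges.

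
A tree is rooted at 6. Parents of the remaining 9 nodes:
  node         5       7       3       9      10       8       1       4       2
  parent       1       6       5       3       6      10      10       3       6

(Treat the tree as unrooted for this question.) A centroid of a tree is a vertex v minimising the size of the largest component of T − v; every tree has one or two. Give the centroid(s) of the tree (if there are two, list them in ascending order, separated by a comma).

1, 10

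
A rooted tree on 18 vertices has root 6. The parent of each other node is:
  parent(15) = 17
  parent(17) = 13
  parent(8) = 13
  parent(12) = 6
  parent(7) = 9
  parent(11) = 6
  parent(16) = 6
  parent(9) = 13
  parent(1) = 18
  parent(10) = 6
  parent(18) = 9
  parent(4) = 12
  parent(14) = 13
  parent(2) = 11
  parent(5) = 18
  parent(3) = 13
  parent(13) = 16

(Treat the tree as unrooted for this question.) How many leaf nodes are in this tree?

The leaves are 1, 2, 3, 4, 5, 7, 8, 10, 14, 15.
That is 10 leaves.

10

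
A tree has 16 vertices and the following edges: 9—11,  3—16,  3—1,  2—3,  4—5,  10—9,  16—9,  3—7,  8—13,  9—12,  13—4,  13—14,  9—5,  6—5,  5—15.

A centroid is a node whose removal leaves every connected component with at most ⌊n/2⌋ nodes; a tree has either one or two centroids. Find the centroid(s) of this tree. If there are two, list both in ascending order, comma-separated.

Removing 9 splits the tree into components of sizes 7, 5, 1, 1, 1; the largest is 7 ≤ ⌊16/2⌋ = 8.
No neighbour of 9 does as well, so 9 is the unique centroid.

9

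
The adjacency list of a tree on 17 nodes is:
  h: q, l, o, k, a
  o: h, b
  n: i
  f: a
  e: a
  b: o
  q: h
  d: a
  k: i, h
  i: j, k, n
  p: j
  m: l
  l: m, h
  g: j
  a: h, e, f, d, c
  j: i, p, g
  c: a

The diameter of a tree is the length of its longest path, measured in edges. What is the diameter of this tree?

6

BFS from p reaches m last, at distance 6; BFS from m confirms no node is farther.
Path: p - j - i - k - h - l - m.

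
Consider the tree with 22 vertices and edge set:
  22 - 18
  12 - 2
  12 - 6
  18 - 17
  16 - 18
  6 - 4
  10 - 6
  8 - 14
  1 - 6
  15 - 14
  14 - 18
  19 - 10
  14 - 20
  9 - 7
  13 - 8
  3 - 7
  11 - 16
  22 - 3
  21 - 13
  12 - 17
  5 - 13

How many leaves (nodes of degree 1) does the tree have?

10

Exactly 10 nodes have a single neighbour: 1, 2, 4, 5, 9, 11, 15, 19, 20, 21.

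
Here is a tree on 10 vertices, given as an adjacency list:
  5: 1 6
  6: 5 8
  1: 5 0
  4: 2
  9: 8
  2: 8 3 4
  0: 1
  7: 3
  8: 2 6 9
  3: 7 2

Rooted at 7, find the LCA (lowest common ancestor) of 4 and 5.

2

4's ancestor chain is 4, 2, 3, 7 and 5's is 5, 6, 8, 2, 3, 7; they first meet at 2.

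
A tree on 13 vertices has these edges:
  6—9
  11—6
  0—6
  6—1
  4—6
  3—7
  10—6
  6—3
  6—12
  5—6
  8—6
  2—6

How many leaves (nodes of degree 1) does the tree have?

The leaves are 0, 1, 2, 4, 5, 7, 8, 9, 10, 11, 12.
That is 11 leaves.

11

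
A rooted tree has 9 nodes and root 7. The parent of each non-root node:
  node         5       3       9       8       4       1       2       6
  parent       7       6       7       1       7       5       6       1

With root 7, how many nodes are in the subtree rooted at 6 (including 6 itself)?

3

The subtree rooted at 6 contains: 6, 2, 3 — 3 nodes.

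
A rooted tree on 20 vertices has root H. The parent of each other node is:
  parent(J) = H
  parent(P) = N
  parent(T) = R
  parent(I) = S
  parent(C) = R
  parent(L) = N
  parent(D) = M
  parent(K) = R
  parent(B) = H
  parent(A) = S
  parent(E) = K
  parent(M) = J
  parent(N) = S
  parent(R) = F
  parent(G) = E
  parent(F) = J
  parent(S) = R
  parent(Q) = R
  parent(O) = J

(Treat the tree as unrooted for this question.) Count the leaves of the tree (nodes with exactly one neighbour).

11

Exactly 11 nodes have a single neighbour: A, B, C, D, G, I, L, O, P, Q, T.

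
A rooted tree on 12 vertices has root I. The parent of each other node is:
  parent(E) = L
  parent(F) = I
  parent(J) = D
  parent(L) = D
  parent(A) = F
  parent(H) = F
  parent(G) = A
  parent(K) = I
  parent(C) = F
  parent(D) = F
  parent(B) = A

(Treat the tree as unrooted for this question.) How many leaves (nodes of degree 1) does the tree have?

7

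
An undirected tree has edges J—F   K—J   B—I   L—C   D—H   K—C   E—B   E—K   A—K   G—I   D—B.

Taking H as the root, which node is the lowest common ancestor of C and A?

C's ancestor chain is C, K, E, B, D, H and A's is A, K, E, B, D, H; they first meet at K.

K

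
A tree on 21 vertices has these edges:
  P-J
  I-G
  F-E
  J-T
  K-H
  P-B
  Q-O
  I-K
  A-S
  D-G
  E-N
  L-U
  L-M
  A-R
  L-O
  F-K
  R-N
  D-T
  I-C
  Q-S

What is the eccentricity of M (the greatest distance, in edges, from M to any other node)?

17

The node farthest from M is B, via M-L-O-Q-S-A-R-N-E-F-K-I-G-D-T-J-P-B — 17 edges.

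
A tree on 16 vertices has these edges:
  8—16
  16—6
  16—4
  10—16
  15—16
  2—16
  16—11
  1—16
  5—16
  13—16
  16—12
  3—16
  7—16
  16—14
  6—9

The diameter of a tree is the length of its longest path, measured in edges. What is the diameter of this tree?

3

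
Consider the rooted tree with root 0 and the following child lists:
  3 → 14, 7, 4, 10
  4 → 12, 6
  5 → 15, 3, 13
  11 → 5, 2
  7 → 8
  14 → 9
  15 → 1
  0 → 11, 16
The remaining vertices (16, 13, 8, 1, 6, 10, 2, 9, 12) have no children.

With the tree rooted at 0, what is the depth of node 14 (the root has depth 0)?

4

Climbing from 14 to the root: 14 → 3 → 5 → 11 → 0. That's 4 steps.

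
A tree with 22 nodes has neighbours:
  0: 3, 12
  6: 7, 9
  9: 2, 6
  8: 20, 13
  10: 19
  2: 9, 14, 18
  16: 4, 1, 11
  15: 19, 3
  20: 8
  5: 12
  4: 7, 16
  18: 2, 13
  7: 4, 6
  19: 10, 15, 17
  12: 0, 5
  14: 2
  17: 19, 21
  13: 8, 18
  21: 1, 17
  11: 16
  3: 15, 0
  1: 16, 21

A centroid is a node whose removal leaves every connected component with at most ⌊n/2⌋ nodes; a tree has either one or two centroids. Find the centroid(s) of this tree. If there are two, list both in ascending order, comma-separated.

If 16 is removed the pieces have sizes 10, 10, 1, all ≤ ⌊22/2⌋ = 11.
Every other node leaves some component of size > 11, so the centroid is unique.

16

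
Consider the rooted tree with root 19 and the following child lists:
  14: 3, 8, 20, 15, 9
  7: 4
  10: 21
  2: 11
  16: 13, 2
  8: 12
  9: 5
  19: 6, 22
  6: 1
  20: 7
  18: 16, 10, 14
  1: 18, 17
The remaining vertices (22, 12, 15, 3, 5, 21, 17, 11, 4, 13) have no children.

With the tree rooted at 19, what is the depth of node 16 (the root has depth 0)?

4

Path from 19 to 16: 19 → 6 → 1 → 18 → 16, which has 4 edges.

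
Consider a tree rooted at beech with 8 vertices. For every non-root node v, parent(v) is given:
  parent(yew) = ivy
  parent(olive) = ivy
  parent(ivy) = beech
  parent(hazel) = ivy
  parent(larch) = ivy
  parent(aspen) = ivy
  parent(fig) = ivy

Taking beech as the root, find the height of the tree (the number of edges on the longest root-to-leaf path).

2

The longest root-to-leaf path is beech → ivy → fig (2 edges).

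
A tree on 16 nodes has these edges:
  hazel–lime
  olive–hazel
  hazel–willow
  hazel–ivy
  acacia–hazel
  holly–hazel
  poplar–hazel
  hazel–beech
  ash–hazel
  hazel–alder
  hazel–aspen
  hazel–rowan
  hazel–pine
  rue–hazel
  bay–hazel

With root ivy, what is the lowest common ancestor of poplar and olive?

Ancestors of poplar (toward the root): poplar, hazel, ivy.
Ancestors of olive: olive, hazel, ivy.
The deepest node appearing in both lists is hazel.

hazel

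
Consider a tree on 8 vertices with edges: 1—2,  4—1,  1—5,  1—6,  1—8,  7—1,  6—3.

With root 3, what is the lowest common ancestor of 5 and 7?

5's ancestor chain is 5, 1, 6, 3 and 7's is 7, 1, 6, 3; they first meet at 1.

1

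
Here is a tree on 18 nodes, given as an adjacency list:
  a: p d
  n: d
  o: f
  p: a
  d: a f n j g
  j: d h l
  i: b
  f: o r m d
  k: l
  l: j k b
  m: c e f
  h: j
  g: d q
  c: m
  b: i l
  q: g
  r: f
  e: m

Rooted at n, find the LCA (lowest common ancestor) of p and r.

d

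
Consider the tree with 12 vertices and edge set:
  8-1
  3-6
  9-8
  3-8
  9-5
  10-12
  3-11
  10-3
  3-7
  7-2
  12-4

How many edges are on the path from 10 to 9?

The path is 10 – 3 – 8 – 9, which has 3 edges.

3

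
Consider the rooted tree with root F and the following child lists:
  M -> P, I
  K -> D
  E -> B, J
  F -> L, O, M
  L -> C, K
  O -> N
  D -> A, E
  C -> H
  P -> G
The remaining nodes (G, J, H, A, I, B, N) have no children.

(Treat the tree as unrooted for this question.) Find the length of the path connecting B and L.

The path is B–E–D–K–L, which has 4 edges.

4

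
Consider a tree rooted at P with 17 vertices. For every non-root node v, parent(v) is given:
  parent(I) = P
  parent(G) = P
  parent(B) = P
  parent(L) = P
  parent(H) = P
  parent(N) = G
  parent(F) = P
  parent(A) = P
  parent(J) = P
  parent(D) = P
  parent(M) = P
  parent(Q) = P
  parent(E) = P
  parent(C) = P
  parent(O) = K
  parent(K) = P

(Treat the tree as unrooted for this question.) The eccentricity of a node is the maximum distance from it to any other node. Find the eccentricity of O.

The node farthest from O is N, via O – K – P – G – N — 4 edges.

4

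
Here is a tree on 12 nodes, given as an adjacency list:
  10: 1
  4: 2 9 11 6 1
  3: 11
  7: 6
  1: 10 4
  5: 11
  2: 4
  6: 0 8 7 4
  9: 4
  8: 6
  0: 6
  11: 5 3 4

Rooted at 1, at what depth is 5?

Climbing from 5 to the root: 5 → 11 → 4 → 1. That's 3 steps.

3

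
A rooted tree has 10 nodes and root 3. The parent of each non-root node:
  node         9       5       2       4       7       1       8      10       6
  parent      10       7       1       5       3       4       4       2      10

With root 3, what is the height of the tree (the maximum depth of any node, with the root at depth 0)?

7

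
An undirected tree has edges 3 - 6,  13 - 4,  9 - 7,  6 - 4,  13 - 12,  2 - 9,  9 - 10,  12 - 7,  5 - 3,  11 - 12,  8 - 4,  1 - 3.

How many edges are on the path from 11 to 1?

11 – 12 – 13 – 4 – 6 – 3 – 1: 6 edges.

6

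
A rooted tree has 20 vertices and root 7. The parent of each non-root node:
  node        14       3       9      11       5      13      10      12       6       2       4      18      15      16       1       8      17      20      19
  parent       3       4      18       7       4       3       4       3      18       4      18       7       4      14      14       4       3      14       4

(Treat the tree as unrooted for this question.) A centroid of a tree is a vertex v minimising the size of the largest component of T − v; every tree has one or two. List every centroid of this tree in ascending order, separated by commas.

4

If 4 is removed the pieces have sizes 8, 5, 1, 1, 1, 1, 1, 1, all ≤ ⌊20/2⌋ = 10.
Every other node leaves some component of size > 10, so the centroid is unique.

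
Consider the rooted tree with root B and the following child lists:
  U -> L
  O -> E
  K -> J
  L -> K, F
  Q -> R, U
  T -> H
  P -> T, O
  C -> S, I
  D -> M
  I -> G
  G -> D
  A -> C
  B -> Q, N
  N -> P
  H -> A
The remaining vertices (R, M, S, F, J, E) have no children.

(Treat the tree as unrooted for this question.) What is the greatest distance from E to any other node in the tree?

10

The node farthest from E is M, via E – O – P – T – H – A – C – I – G – D – M — 10 edges.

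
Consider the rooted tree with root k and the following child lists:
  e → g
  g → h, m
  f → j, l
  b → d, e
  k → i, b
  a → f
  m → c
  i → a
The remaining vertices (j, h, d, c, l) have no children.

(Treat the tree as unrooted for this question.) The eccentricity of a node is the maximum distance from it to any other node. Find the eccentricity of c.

A farthest node from c is j (l also at distance 9).
The path c – m – g – e – b – k – i – a – f – j has 9 edges.

9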